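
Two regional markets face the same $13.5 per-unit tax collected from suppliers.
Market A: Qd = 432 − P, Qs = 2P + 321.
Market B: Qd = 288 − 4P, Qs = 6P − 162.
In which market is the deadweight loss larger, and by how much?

Market B, by $157.95.

Market A: pre-tax P* = $37, Q* = 395; post-tax Q = 386; deadweight loss = $60.75.
Market B: pre-tax P* = $45, Q* = 108; post-tax Q = 75.6; deadweight loss = $218.7.
Difference: $60.75 vs $218.7 → market B is larger by $157.95.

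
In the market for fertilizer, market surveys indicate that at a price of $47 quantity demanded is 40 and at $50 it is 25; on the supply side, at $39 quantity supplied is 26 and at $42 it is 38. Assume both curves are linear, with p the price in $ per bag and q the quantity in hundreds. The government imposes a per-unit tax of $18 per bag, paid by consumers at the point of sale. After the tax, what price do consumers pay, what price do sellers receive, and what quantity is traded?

Consumers pay $53; sellers receive $35; quantity = 10.

Demand slope: (25 − 40)/(50 − 47) = -5, so qd = 275 − 5p.
Supply slope: (38 − 26)/(42 − 39) = 4, so qs = 4p − 130.
Without the tax, 275 − 5p = 4p − 130 gives 9p = 405, so p* = $45 and q* = 50.
With the tax collected from consumers, demand (in seller-price terms) shifts: qd = 275 − 5(p + 18).
New equilibrium: consumers pay $53, sellers receive $35, q = 10. (Wedge: pb − ps = 18.)
The less price-elastic side of the market bears the larger share of a per-unit tax.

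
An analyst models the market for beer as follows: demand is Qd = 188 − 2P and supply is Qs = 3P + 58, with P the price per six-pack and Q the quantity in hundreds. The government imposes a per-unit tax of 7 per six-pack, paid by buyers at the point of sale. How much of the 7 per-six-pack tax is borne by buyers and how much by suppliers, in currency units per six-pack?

Before the tax: set 188 − 2P = 3P + 58 → P* = 26, Q* = 136.
With the tax collected from buyers, demand (in seller-price terms) shifts: Qd = 188 − 2(P + 7).
New equilibrium: buyers pay 30.2, suppliers receive 23.2, Q = 127.6. (Wedge: Pb − Ps = 7.)
Burden on buyers: 4.2; on suppliers: 2.8. (They sum to 7.)

Buyers bear 4.2 per six-pack; suppliers bear 2.8 per six-pack.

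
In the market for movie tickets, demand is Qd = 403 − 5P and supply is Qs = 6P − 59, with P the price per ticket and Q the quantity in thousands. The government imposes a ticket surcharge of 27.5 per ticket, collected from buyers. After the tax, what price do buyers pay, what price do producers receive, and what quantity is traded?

Without the tax, 403 − 5P = 6P − 59 gives 11P = 462, so P* = 42 and Q* = 193.
With the tax collected from buyers, demand (in seller-price terms) shifts: Qd = 403 − 5(P + 27.5).
New equilibrium: buyers pay 57, producers receive 29.5, Q = 118. (Wedge: Pb − Ps = 27.5.)
The less price-elastic side of the market bears the larger share of a per-unit tax.

Buyers pay 57; producers receive 29.5; quantity = 118.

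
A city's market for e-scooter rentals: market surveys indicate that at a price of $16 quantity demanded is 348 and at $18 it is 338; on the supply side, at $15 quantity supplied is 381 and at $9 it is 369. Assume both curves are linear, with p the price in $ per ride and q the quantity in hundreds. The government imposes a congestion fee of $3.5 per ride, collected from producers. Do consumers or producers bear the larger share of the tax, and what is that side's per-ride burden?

Producers bear the larger share: $2.5 per ride.

Demand slope: (338 − 348)/(18 − 16) = -5, so qd = 428 − 5p.
Supply slope: (369 − 381)/(9 − 15) = 2, so qs = 2p + 351.
Without the tax, 428 − 5p = 2p + 351 gives 7p = 77, so p* = $11 and q* = 373.
With the tax collected from producers, supply shifts: qs = 2(p − 3.5) + 351.
New equilibrium: consumers pay $12, producers receive $8.5, q = 368. (Wedge: pb − ps = 3.5.)
Per-ride burden: consumers $1, producers $2.5.
Producers take the larger share because supply is less price-elastic here (demand slope 5 vs supply slope 2).
The less price-elastic side of the market bears the larger share of a per-unit tax.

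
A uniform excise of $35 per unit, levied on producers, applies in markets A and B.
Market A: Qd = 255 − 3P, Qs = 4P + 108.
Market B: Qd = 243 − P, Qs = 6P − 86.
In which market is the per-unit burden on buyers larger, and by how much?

Market B, by $10.

Market A: pre-tax P* = $21, Q* = 192; post-tax Q = 132; per-unit burden on buyers = $20.
Market B: pre-tax P* = $47, Q* = 196; post-tax Q = 166; per-unit burden on buyers = $30.
Difference: $20 vs $30 → market B is larger by $10.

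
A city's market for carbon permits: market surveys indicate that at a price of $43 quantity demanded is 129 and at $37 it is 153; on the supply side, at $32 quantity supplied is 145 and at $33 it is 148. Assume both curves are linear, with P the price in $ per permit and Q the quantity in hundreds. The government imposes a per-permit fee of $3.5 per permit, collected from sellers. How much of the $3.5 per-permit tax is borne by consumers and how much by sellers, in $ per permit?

Consumers bear $1.5 per permit; sellers bear $2 per permit.

Demand slope: (153 − 129)/(37 − 43) = -4, so Qd = 301 − 4P.
Supply slope: (148 − 145)/(33 − 32) = 3, so Qs = 3P + 49.
Before the tax: set 301 − 4P = 3P + 49 → P* = $36, Q* = 157.
With the tax collected from sellers, supply shifts: Qs = 3(P − 3.5) + 49.
Solving gives Q = 151 with consumers paying $37.5 and sellers receiving $34 (the $3.5 wedge).
Burden on consumers: $1.5; on sellers: $2. (They sum to $3.5.)
The less price-elastic side of the market bears the larger share of a per-unit tax.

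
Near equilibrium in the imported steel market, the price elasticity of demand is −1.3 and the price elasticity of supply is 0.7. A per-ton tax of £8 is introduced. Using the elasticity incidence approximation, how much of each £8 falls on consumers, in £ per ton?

Consumers bear ≈ £2.8 per ton.

Incidence ratio: consumers' share ≈ εs / (εs + |εd|) = 0.7 / (0.7 + 1.3) = 0.35.
So consumers bear ≈ 0.35 × £8 = £2.8; suppliers bear £5.2.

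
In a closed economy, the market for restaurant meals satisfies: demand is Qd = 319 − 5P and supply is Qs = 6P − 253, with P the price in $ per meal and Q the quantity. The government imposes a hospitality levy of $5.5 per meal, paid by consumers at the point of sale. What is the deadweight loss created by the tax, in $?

Before the tax: set 319 − 5P = 6P − 253 → P* = $52, Q* = 59.
With the tax collected from consumers, demand (in seller-price terms) shifts: Qd = 319 − 5(P + 5.5).
Solving gives Q = 44 with consumers paying $55 and suppliers receiving $49.5 (the $5.5 wedge).
Quantity falls by |ΔQ| = |59 − 44| = 15.
DWL = ½ · t · |ΔQ| = ½ · 5.5 · 15 = $41.25.

Deadweight loss = $41.25.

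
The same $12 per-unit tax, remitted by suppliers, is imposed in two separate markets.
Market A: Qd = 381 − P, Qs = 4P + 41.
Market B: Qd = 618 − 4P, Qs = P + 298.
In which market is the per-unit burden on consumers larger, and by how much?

Market A, by $7.2.

Market A: pre-tax P* = $68, Q* = 313; post-tax Q = 303.4; per-unit burden on consumers = $9.6.
Market B: pre-tax P* = $64, Q* = 362; post-tax Q = 352.4; per-unit burden on consumers = $2.4.
Difference: $9.6 vs $2.4 → market A is larger by $7.2.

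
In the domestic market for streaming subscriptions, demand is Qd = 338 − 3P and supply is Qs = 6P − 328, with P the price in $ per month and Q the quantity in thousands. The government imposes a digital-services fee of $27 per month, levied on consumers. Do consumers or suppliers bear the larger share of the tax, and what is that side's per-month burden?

Consumers bear the larger share: $18 per month.

Before the tax: set 338 − 3P = 6P − 328 → P* = $74, Q* = 116.
With the tax collected from consumers, demand (in seller-price terms) shifts: Qd = 338 − 3(P + 27).
Solving gives Q = 62 with consumers paying $92 and suppliers receiving $65 (the $27 wedge).
Per-month burden: consumers $18, suppliers $9.
Consumers take the larger share because demand is less price-elastic here (demand slope 3 vs supply slope 6).
The less price-elastic side of the market bears the larger share of a per-unit tax.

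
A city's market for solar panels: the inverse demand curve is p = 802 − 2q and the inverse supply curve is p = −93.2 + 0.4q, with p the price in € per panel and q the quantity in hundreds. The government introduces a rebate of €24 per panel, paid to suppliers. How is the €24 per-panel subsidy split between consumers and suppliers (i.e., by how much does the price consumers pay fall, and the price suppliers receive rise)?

Inverting to q(p) form: qd = 401 − 0.5p; qs = 2.5p + 233.
Before the subsidy: set 401 − 0.5p = 2.5p + 233 → p* = €56, q* = 373.
With a per-unit subsidy paid to suppliers, each receives p + 24 per unit sold, so supply becomes qs = 2.5(p + 24) + 233.
Solving gives q = 383 with consumers paying €36 and suppliers receiving €60 (the €24 wedge).
Gain to consumers: €20; to suppliers: €4. (They sum to €24.)

Consumers gain €20 per panel; suppliers gain €4 per panel.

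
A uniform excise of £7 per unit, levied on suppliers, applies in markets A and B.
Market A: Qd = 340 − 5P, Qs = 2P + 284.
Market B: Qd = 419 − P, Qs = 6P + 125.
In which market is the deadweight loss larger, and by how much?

Market A: pre-tax P* = £8, Q* = 300; post-tax Q = 290; deadweight loss = £35.
Market B: pre-tax P* = £42, Q* = 377; post-tax Q = 371; deadweight loss = £21.
Difference: £35 vs £21 → market A is larger by £14.

Market A, by £14.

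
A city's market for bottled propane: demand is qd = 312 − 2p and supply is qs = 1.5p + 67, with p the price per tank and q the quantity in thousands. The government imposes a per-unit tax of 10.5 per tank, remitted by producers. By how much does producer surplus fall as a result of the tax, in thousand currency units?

Before the tax: set 312 − 2p = 1.5p + 67 → p* = 70, q* = 172.
With the tax collected from producers, supply shifts: qs = 1.5(p − 10.5) + 67.
Solving gives q = 163 with consumers paying 74.5 and producers receiving 64 (the 10.5 wedge).
ΔPS is the trapezoid between Q = 163 and Q = 172 of height 6: ½ · (172 + 163) · 6 = 1005.

Producer surplus falls by 1005 thousand.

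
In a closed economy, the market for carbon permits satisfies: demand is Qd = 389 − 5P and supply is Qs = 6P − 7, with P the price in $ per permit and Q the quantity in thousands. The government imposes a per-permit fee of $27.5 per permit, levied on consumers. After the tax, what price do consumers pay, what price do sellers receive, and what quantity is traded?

Consumers pay $51; sellers receive $23.5; quantity = 134.

Before the tax: set 389 − 5P = 6P − 7 → P* = $36, Q* = 209.
With the tax collected from consumers, demand (in seller-price terms) shifts: Qd = 389 − 5(P + 27.5).
Solving gives Q = 134 with consumers paying $51 and sellers receiving $23.5 (the $27.5 wedge).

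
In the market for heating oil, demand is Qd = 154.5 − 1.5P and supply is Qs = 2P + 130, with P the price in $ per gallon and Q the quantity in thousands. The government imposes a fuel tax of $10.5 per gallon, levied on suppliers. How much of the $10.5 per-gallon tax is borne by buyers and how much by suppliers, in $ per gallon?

Before the tax: set 154.5 − 1.5P = 2P + 130 → P* = $7, Q* = 144.
With the tax collected from suppliers, supply shifts: Qs = 2(P − 10.5) + 130.
New equilibrium: buyers pay $13, suppliers receive $2.5, Q = 135. (Wedge: Pb − Ps = 10.5.)
Burden on buyers: $6; on suppliers: $4.5. (They sum to $10.5.)

Buyers bear $6 per gallon; suppliers bear $4.5 per gallon.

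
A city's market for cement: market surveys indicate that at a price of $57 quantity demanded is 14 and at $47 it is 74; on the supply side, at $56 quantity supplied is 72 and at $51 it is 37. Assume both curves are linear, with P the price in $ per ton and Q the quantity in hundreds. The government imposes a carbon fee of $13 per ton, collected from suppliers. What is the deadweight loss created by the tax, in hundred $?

Demand slope: (74 − 14)/(47 − 57) = -6, so Qd = 356 − 6P.
Supply slope: (37 − 72)/(51 − 56) = 7, so Qs = 7P − 320.
Without the tax, 356 − 6P = 7P − 320 gives 13P = 676, so P* = $52 and Q* = 44.
With the tax collected from suppliers, supply shifts: Qs = 7(P − 13) − 320.
Solving gives Q = 2 with consumers paying $59 and suppliers receiving $46 (the $13 wedge).
Quantity falls by |ΔQ| = |44 − 2| = 42.
DWL = ½ · t · |ΔQ| = ½ · 13 · 42 = $273.

Deadweight loss = $273 hundred.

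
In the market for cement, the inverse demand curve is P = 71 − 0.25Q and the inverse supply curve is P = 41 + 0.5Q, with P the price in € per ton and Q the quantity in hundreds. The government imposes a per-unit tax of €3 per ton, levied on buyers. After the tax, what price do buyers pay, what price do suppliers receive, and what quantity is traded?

Buyers pay €62; suppliers receive €59; quantity = 36.

Rewrite in direct form: Qd = 284 − 4P and Qs = 2P − 82.
Before the tax: set 284 − 4P = 2P − 82 → P* = €61, Q* = 40.
With the tax collected from buyers, demand (in seller-price terms) shifts: Qd = 284 − 4(P + 3).
Solving gives Q = 36 with buyers paying €62 and suppliers receiving €59 (the €3 wedge).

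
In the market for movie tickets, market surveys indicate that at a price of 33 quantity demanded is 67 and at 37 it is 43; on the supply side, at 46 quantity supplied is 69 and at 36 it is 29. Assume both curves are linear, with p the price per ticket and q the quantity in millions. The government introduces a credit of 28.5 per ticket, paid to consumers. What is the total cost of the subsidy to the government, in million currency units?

Demand slope: (43 − 67)/(37 − 33) = -6, so qd = 265 − 6p.
Supply slope: (29 − 69)/(36 − 46) = 4, so qs = 4p − 115.
Before the subsidy: set 265 − 6p = 4p − 115 → p* = 38, q* = 37.
With a per-unit subsidy paid to consumers, each effectively pays p − 28.5, so demand becomes qd = 265 − 6(p − 28.5).
Solving gives q = 105.4 with consumers paying 26.6 and suppliers receiving 55.1 (the 28.5 wedge).
Outlay = t · Q = 28.5 · 105.4 = 3003.9.

Government outlay = 3003.9 million.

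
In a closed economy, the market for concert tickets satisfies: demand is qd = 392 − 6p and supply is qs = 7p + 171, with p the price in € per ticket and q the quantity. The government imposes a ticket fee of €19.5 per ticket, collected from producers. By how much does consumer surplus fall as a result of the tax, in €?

Before the tax: set 392 − 6p = 7p + 171 → p* = €17, q* = 290.
With the tax collected from producers, supply shifts: qs = 7(p − 19.5) + 171.
New equilibrium: consumers pay €27.5, producers receive €8, q = 227. (Wedge: pb − ps = 19.5.)
ΔCS is the trapezoid between Q = 227 and Q = 290 of height €10.5: ½ · (290 + 227) · 10.5 = €2714.25.

Consumer surplus falls by €2714.25.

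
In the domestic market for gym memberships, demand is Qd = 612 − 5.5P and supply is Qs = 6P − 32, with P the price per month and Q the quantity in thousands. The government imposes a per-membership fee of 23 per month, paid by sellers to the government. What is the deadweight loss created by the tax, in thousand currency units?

Without the tax, 612 − 5.5P = 6P − 32 gives 11.5P = 644, so P* = 56 and Q* = 304.
With the tax collected from sellers, supply shifts: Qs = 6(P − 23) − 32.
Solving gives Q = 238 with consumers paying 68 and sellers receiving 45 (the 23 wedge).
Quantity falls by |ΔQ| = |304 − 238| = 66.
DWL = ½ · t · |ΔQ| = ½ · 23 · 66 = 759.

Deadweight loss = 759 thousand.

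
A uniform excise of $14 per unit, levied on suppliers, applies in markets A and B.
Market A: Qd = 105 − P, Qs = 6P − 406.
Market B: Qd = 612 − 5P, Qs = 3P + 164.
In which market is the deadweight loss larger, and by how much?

Market A: pre-tax P* = $73, Q* = 32; post-tax Q = 20; deadweight loss = $84.
Market B: pre-tax P* = $56, Q* = 332; post-tax Q = 305.75; deadweight loss = $183.75.
Difference: $84 vs $183.75 → market B is larger by $99.75.

Market B, by $99.75.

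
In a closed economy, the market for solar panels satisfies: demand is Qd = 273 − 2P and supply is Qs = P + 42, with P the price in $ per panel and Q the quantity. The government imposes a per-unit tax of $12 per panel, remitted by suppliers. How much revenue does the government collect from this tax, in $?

Tax revenue = $1332.

Before the tax: set 273 − 2P = P + 42 → P* = $77, Q* = 119.
With the tax collected from suppliers, supply shifts: Qs = (P − 12) + 42.
New equilibrium: consumers pay $81, suppliers receive $69, Q = 111. (Wedge: Pb − Ps = 12.)
Revenue = t · Q = 12 · 111 = $1332.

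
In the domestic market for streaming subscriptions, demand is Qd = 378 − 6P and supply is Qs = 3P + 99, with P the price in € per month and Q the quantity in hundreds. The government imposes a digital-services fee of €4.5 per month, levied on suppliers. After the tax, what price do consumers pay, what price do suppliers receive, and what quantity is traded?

Consumers pay €32.5; suppliers receive €28; quantity = 183.

Before the tax: set 378 − 6P = 3P + 99 → P* = €31, Q* = 192.
With the tax collected from suppliers, supply shifts: Qs = 3(P − 4.5) + 99.
Solving gives Q = 183 with consumers paying €32.5 and suppliers receiving €28 (the €4.5 wedge).
The less price-elastic side of the market bears the larger share of a per-unit tax.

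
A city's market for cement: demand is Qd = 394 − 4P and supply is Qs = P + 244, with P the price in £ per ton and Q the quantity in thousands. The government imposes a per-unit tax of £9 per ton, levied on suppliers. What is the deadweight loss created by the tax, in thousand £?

Without the tax, 394 − 4P = P + 244 gives 5P = 150, so P* = £30 and Q* = 274.
With the tax collected from suppliers, supply shifts: Qs = (P − 9) + 244.
New equilibrium: buyers pay £31.8, suppliers receive £22.8, Q = 266.8. (Wedge: Pb − Ps = 9.)
Quantity falls by |ΔQ| = |274 − 266.8| = 7.2.
DWL = ½ · t · |ΔQ| = ½ · 9 · 7.2 = £32.4.

Deadweight loss = £32.4 thousand.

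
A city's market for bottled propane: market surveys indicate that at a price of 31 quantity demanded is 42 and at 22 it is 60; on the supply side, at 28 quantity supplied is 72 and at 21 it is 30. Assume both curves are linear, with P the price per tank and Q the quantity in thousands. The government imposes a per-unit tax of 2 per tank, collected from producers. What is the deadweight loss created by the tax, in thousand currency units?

Demand slope: (60 − 42)/(22 − 31) = -2, so Qd = 104 − 2P.
Supply slope: (30 − 72)/(21 − 28) = 6, so Qs = 6P − 96.
Before the tax: set 104 − 2P = 6P − 96 → P* = 25, Q* = 54.
With the tax collected from producers, supply shifts: Qs = 6(P − 2) − 96.
New equilibrium: consumers pay 26.5, producers receive 24.5, Q = 51. (Wedge: Pb − Ps = 2.)
Quantity falls by |ΔQ| = |54 − 51| = 3.
DWL = ½ · t · |ΔQ| = ½ · 2 · 3 = 3.

Deadweight loss = 3 thousand.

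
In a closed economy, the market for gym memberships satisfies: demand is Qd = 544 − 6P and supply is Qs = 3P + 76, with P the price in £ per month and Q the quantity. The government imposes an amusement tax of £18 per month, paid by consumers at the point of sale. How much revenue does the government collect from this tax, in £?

Without the tax, 544 − 6P = 3P + 76 gives 9P = 468, so P* = £52 and Q* = 232.
With the tax collected from consumers, demand (in seller-price terms) shifts: Qd = 544 − 6(P + 18).
Solving gives Q = 196 with consumers paying £58 and producers receiving £40 (the £18 wedge).
Revenue = t · Q = 18 · 196 = £3528.

Tax revenue = £3528.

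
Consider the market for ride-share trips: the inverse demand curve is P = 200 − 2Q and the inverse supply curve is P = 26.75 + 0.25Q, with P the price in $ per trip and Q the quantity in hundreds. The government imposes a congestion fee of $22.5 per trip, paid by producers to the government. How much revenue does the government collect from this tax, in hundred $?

Rewrite in direct form: Qd = 100 − 0.5P and Qs = 4P − 107.
Before the tax: set 100 − 0.5P = 4P − 107 → P* = $46, Q* = 77.
With the tax collected from producers, supply shifts: Qs = 4(P − 22.5) − 107.
Solving gives Q = 67 with consumers paying $66 and producers receiving $43.5 (the $22.5 wedge).
Revenue = t · Q = 22.5 · 67 = $1507.5.

Tax revenue = $1507.5 hundred.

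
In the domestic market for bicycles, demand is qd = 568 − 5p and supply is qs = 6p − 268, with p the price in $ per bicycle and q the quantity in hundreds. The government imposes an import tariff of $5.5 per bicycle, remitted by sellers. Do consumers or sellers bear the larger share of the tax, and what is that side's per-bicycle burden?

Consumers bear the larger share: $3 per bicycle.

Without the tax, 568 − 5p = 6p − 268 gives 11p = 836, so p* = $76 and q* = 188.
With the tax collected from sellers, supply shifts: qs = 6(p − 5.5) − 268.
New equilibrium: consumers pay $79, sellers receive $73.5, q = 173. (Wedge: pb − ps = 5.5.)
Per-bicycle burden: consumers $3, sellers $2.5.
Consumers take the larger share because demand is less price-elastic here (demand slope 5 vs supply slope 6).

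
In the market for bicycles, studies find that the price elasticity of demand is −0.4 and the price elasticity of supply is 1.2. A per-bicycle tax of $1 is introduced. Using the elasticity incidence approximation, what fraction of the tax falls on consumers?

Incidence ratio: consumers' share ≈ εs / (εs + |εd|) = 1.2 / (1.2 + 0.4) = 0.75.
Supply is the more elastic side, so consumers bear the larger share.

Consumers' share ≈ 0.75.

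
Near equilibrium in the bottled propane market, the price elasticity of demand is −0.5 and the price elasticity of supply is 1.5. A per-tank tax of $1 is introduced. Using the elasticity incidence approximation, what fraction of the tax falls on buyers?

Incidence ratio: buyers' share ≈ εs / (εs + |εd|) = 1.5 / (1.5 + 0.5) = 0.75.
Supply is the more elastic side, so buyers bear the larger share.

Buyers' share ≈ 0.75.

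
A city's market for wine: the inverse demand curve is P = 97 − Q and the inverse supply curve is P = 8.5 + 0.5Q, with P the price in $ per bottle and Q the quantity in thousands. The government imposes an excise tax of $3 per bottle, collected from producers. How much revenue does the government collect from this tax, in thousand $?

Tax revenue = $171 thousand.

Rewrite in direct form: Qd = 97 − P and Qs = 2P − 17.
Without the tax, 97 − P = 2P − 17 gives 3P = 114, so P* = $38 and Q* = 59.
With the tax collected from producers, supply shifts: Qs = 2(P − 3) − 17.
New equilibrium: consumers pay $40, producers receive $37, Q = 57. (Wedge: Pb − Ps = 3.)
Revenue = t · Q = 3 · 57 = $171.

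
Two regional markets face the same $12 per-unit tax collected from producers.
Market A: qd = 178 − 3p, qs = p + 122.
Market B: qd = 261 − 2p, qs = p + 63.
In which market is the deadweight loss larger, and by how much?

Market A, by $6.

Market A: pre-tax p* = $14, q* = 136; post-tax q = 127; deadweight loss = $54.
Market B: pre-tax p* = $66, q* = 129; post-tax q = 121; deadweight loss = $48.
Difference: $54 vs $48 → market A is larger by $6.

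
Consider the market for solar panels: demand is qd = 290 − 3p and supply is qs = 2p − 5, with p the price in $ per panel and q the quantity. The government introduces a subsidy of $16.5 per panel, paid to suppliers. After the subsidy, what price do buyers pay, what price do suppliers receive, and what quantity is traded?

Without the subsidy, 290 − 3p = 2p − 5 gives 5p = 295, so p* = $59 and q* = 113.
With a per-unit subsidy paid to suppliers, each receives p + 16.5 per unit sold, so supply becomes qs = 2(p + 16.5) − 5.
Solving gives q = 132.8 with buyers paying $52.4 and suppliers receiving $68.9 (the $16.5 wedge).

Buyers pay $52.4; suppliers receive $68.9; quantity = 132.8.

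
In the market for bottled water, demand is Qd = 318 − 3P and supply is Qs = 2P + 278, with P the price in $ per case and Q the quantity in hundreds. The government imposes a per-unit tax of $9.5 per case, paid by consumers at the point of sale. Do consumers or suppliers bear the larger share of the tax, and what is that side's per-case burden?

Suppliers bear the larger share: $5.7 per case.

Before the tax: set 318 − 3P = 2P + 278 → P* = $8, Q* = 294.
With the tax collected from consumers, demand (in seller-price terms) shifts: Qd = 318 − 3(P + 9.5).
New equilibrium: consumers pay $11.8, suppliers receive $2.3, Q = 282.6. (Wedge: Pb − Ps = 9.5.)
Per-case burden: consumers $3.8, suppliers $5.7.
Suppliers take the larger share because supply is less price-elastic here (demand slope 3 vs supply slope 2).
The less price-elastic side of the market bears the larger share of a per-unit tax.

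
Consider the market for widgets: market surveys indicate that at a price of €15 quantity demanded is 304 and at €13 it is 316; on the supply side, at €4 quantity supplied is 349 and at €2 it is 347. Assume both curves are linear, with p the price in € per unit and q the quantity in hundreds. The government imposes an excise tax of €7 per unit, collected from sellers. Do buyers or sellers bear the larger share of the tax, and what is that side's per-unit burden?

Sellers bear the larger share: €6 per unit.

Demand slope: (316 − 304)/(13 − 15) = -6, so qd = 394 − 6p.
Supply slope: (347 − 349)/(2 − 4) = 1, so qs = p + 345.
Without the tax, 394 − 6p = p + 345 gives 7p = 49, so p* = €7 and q* = 352.
With the tax collected from sellers, supply shifts: qs = (p − 7) + 345.
Solving gives q = 346 with buyers paying €8 and sellers receiving €1 (the €7 wedge).
Per-unit burden: buyers €1, sellers €6.
Sellers take the larger share because supply is less price-elastic here (demand slope 6 vs supply slope 1).
The less price-elastic side of the market bears the larger share of a per-unit tax.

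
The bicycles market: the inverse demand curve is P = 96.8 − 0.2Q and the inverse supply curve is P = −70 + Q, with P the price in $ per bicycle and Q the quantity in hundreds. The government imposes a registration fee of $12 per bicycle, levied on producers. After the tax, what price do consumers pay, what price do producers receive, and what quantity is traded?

Consumers pay $71; producers receive $59; quantity = 129.

Inverting to Q(P) form: Qd = 484 − 5P; Qs = P + 70.
Without the tax, 484 − 5P = P + 70 gives 6P = 414, so P* = $69 and Q* = 139.
With the tax collected from producers, supply shifts: Qs = (P − 12) + 70.
New equilibrium: consumers pay $71, producers receive $59, Q = 129. (Wedge: Pb − Ps = 12.)
The less price-elastic side of the market bears the larger share of a per-unit tax.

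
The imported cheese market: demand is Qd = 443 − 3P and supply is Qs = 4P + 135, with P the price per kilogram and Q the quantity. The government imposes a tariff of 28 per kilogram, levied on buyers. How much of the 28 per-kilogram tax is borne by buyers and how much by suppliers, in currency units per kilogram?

Buyers bear 16 per kilogram; suppliers bear 12 per kilogram.

Without the tax, 443 − 3P = 4P + 135 gives 7P = 308, so P* = 44 and Q* = 311.
With the tax collected from buyers, demand (in seller-price terms) shifts: Qd = 443 − 3(P + 28).
Solving gives Q = 263 with buyers paying 60 and suppliers receiving 32 (the 28 wedge).
Burden on buyers: 16; on suppliers: 12. (They sum to 28.)
The less price-elastic side of the market bears the larger share of a per-unit tax.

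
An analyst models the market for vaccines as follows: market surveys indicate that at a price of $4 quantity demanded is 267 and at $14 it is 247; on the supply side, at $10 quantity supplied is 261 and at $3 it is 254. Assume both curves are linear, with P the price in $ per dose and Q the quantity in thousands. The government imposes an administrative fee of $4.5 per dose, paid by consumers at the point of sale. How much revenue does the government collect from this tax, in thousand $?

Demand slope: (247 − 267)/(14 − 4) = -2, so Qd = 275 − 2P.
Supply slope: (254 − 261)/(3 − 10) = 1, so Qs = P + 251.
Without the tax, 275 − 2P = P + 251 gives 3P = 24, so P* = $8 and Q* = 259.
With the tax collected from consumers, demand (in seller-price terms) shifts: Qd = 275 − 2(P + 4.5).
New equilibrium: consumers pay $9.5, producers receive $5, Q = 256. (Wedge: Pb − Ps = 4.5.)
Revenue = t · Q = 4.5 · 256 = $1152.

Tax revenue = $1152 thousand.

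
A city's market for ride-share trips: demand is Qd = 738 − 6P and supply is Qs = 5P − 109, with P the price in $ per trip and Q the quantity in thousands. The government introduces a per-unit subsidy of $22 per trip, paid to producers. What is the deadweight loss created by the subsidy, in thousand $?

Without the subsidy, 738 − 6P = 5P − 109 gives 11P = 847, so P* = $77 and Q* = 276.
With a per-unit subsidy paid to producers, each receives P + 22 per unit sold, so supply becomes Qs = 5(P + 22) − 109.
New equilibrium: buyers pay $67, producers receive $89, Q = 336. (Wedge: Pb − Ps = −22.)
Quantity rises by |ΔQ| = |276 − 336| = 60.
DWL = ½ · t · |ΔQ| = ½ · 22 · 60 = $660.

Deadweight loss = $660 thousand.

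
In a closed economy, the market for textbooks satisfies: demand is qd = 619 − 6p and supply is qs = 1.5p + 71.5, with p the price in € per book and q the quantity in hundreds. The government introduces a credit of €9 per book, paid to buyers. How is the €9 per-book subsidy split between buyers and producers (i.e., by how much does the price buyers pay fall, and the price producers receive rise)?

Before the subsidy: set 619 − 6p = 1.5p + 71.5 → p* = €73, q* = 181.
With a per-unit subsidy paid to buyers, each effectively pays p − 9, so demand becomes qd = 619 − 6(p − 9).
New equilibrium: buyers pay €71.2, producers receive €80.2, q = 191.8. (Wedge: pb − ps = −9.)
Gain to buyers: €1.8; to producers: €7.2. (They sum to €9.)

Buyers gain €1.8 per book; producers gain €7.2 per book.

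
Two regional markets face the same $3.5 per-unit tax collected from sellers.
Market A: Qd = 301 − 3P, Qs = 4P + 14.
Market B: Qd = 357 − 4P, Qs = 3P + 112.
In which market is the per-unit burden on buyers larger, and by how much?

Market A, by $0.5.

Market A: pre-tax P* = $41, Q* = 178; post-tax Q = 172; per-unit burden on buyers = $2.
Market B: pre-tax P* = $35, Q* = 217; post-tax Q = 211; per-unit burden on buyers = $1.5.
Difference: $2 vs $1.5 → market A is larger by $0.5.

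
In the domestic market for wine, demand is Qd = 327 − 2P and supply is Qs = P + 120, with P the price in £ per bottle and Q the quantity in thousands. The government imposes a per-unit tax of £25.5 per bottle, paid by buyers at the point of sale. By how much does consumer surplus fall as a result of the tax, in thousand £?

Consumer surplus falls by £1534.25 thousand.

Without the tax, 327 − 2P = P + 120 gives 3P = 207, so P* = £69 and Q* = 189.
With the tax collected from buyers, demand (in seller-price terms) shifts: Qd = 327 − 2(P + 25.5).
Solving gives Q = 172 with buyers paying £77.5 and suppliers receiving £52 (the £25.5 wedge).
ΔCS is the trapezoid between Q = 172 and Q = 189 of height £8.5: ½ · (189 + 172) · 8.5 = £1534.25.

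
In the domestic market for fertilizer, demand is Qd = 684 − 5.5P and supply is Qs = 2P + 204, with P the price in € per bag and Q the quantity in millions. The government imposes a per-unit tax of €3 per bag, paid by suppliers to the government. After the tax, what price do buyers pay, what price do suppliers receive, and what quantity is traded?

Before the tax: set 684 − 5.5P = 2P + 204 → P* = €64, Q* = 332.
With the tax collected from suppliers, supply shifts: Qs = 2(P − 3) + 204.
Solving gives Q = 327.6 with buyers paying €64.8 and suppliers receiving €61.8 (the €3 wedge).
The less price-elastic side of the market bears the larger share of a per-unit tax.

Buyers pay €64.8; suppliers receive €61.8; quantity = 327.6.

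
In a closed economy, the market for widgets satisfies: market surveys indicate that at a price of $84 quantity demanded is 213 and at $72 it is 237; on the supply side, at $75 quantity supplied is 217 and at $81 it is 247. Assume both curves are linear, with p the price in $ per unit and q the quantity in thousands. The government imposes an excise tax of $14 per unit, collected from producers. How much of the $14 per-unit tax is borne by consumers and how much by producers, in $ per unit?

Consumers bear $10 per unit; producers bear $4 per unit.

Demand slope: (237 − 213)/(72 − 84) = -2, so qd = 381 − 2p.
Supply slope: (247 − 217)/(81 − 75) = 5, so qs = 5p − 158.
Without the tax, 381 − 2p = 5p − 158 gives 7p = 539, so p* = $77 and q* = 227.
With the tax collected from producers, supply shifts: qs = 5(p − 14) − 158.
New equilibrium: consumers pay $87, producers receive $73, q = 207. (Wedge: pb − ps = 14.)
Burden on consumers: $10; on producers: $4. (They sum to $14.)
The less price-elastic side of the market bears the larger share of a per-unit tax.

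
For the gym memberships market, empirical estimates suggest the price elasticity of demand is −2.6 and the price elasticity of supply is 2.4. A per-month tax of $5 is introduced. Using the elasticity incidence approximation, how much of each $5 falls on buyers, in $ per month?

Incidence ratio: buyers' share ≈ εs / (εs + |εd|) = 2.4 / (2.4 + 2.6) = 0.48.
So buyers bear ≈ 0.48 × $5 = $2.4; suppliers bear $2.6.

Buyers bear ≈ $2.4 per month.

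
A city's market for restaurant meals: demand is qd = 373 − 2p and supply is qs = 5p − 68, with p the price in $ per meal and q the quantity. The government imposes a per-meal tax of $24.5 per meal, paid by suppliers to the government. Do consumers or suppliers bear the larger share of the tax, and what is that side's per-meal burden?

Consumers bear the larger share: $17.5 per meal.

Without the tax, 373 − 2p = 5p − 68 gives 7p = 441, so p* = $63 and q* = 247.
With the tax collected from suppliers, supply shifts: qs = 5(p − 24.5) − 68.
Solving gives q = 212 with consumers paying $80.5 and suppliers receiving $56 (the $24.5 wedge).
Per-meal burden: consumers $17.5, suppliers $7.
Consumers take the larger share because demand is less price-elastic here (demand slope 2 vs supply slope 5).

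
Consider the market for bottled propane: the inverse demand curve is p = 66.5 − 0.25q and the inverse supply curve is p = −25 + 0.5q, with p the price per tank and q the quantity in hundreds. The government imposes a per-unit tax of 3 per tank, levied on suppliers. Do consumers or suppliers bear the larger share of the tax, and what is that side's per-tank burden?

Suppliers bear the larger share: 2 per tank.

Rewrite in direct form: qd = 266 − 4p and qs = 2p + 50.
Without the tax, 266 − 4p = 2p + 50 gives 6p = 216, so p* = 36 and q* = 122.
With the tax collected from suppliers, supply shifts: qs = 2(p − 3) + 50.
Solving gives q = 118 with consumers paying 37 and suppliers receiving 34 (the 3 wedge).
Per-tank burden: consumers 1, suppliers 2.
Suppliers take the larger share because supply is less price-elastic here (demand slope 4 vs supply slope 2).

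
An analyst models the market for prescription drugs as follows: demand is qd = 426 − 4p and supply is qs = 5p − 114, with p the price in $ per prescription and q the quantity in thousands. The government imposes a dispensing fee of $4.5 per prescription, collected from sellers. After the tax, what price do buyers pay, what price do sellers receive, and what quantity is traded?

Without the tax, 426 − 4p = 5p − 114 gives 9p = 540, so p* = $60 and q* = 186.
With the tax collected from sellers, supply shifts: qs = 5(p − 4.5) − 114.
Solving gives q = 176 with buyers paying $62.5 and sellers receiving $58 (the $4.5 wedge).
The less price-elastic side of the market bears the larger share of a per-unit tax.

Buyers pay $62.5; sellers receive $58; quantity = 176.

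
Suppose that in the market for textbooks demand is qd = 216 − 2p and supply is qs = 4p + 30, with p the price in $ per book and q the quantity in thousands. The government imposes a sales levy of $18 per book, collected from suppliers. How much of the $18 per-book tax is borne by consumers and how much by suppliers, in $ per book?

Consumers bear $12 per book; suppliers bear $6 per book.

Without the tax, 216 − 2p = 4p + 30 gives 6p = 186, so p* = $31 and q* = 154.
With the tax collected from suppliers, supply shifts: qs = 4(p − 18) + 30.
Solving gives q = 130 with consumers paying $43 and suppliers receiving $25 (the $18 wedge).
Burden on consumers: $12; on suppliers: $6. (They sum to $18.)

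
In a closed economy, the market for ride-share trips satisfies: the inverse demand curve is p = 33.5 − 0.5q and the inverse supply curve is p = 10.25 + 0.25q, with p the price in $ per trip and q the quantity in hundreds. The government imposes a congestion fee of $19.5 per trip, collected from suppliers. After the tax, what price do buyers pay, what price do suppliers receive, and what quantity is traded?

Inverting to q(p) form: qd = 67 − 2p; qs = 4p − 41.
Before the tax: set 67 − 2p = 4p − 41 → p* = $18, q* = 31.
With the tax collected from suppliers, supply shifts: qs = 4(p − 19.5) − 41.
Solving gives q = 5 with buyers paying $31 and suppliers receiving $11.5 (the $19.5 wedge).
The less price-elastic side of the market bears the larger share of a per-unit tax.

Buyers pay $31; suppliers receive $11.5; quantity = 5.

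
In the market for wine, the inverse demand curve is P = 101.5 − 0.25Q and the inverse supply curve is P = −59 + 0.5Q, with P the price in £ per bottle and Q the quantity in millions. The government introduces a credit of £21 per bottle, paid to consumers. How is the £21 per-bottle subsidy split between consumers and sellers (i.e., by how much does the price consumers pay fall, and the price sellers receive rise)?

Consumers gain £7 per bottle; sellers gain £14 per bottle.

Rewrite in direct form: Qd = 406 − 4P and Qs = 2P + 118.
Without the subsidy, 406 − 4P = 2P + 118 gives 6P = 288, so P* = £48 and Q* = 214.
With a per-unit subsidy paid to consumers, each effectively pays P − 21, so demand becomes Qd = 406 − 4(P − 21).
New equilibrium: consumers pay £41, sellers receive £62, Q = 242. (Wedge: Pb − Ps = −21.)
Gain to consumers: £7; to sellers: £14. (They sum to £21.)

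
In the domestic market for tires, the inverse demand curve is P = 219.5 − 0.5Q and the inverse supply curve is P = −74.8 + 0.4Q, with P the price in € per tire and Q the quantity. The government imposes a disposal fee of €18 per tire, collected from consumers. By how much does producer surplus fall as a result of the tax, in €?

Inverting to Q(P) form: Qd = 439 − 2P; Qs = 2.5P + 187.
Without the tax, 439 − 2P = 2.5P + 187 gives 4.5P = 252, so P* = €56 and Q* = 327.
With the tax collected from consumers, demand (in seller-price terms) shifts: Qd = 439 − 2(P + 18).
Solving gives Q = 307 with consumers paying €66 and producers receiving €48 (the €18 wedge).
ΔPS is the trapezoid between Q = 307 and Q = 327 of height €8: ½ · (327 + 307) · 8 = €2536.

Producer surplus falls by €2536.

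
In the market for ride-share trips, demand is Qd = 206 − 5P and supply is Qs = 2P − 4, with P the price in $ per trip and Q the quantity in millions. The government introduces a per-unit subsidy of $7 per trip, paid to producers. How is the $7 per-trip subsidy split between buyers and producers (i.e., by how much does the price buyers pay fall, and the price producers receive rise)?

Buyers gain $2 per trip; producers gain $5 per trip.

Before the subsidy: set 206 − 5P = 2P − 4 → P* = $30, Q* = 56.
With a per-unit subsidy paid to producers, each receives P + 7 per unit sold, so supply becomes Qs = 2(P + 7) − 4.
New equilibrium: buyers pay $28, producers receive $35, Q = 66. (Wedge: Pb − Ps = −7.)
Gain to buyers: $2; to producers: $5. (They sum to $7.)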